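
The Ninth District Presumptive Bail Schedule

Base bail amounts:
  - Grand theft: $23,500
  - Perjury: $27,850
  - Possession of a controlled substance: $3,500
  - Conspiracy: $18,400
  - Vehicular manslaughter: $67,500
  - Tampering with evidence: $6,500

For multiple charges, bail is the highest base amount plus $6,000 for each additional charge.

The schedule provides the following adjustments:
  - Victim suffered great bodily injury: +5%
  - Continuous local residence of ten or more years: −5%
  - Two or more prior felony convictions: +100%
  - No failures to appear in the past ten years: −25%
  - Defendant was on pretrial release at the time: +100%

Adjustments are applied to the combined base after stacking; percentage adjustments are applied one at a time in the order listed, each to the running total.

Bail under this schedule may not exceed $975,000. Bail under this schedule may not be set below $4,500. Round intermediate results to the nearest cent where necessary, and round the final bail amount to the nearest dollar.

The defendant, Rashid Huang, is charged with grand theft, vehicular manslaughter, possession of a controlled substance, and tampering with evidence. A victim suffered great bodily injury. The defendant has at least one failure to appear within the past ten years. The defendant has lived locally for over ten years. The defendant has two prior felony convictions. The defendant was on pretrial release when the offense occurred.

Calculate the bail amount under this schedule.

$341,145

Base amounts from the schedule: grand theft $23,500; vehicular manslaughter $67,500; possession of a controlled substance $3,500; tampering with evidence $6,500.
Stacking rule: highest base plus $6,000 per additional charge. Highest is vehicular manslaughter at $67,500; 3 additional charges → +$18,000. Combined base = $85,500.
Victim suffered great bodily injury (+5%): $85,500 × 1.05 = $89,775.
Continuous local residence of ten or more years (−5%): $89,775 × 0.95 = $85,286.25.
Two or more prior felony convictions (+100%): $85,286.25 × 2 = $170,572.50.
Defendant was on pretrial release at the time (+100%): $170,572.50 × 2 = $341,145.
$341,145 is within the $975,000 maximum.
$341,145 is at or above the $4,500 minimum.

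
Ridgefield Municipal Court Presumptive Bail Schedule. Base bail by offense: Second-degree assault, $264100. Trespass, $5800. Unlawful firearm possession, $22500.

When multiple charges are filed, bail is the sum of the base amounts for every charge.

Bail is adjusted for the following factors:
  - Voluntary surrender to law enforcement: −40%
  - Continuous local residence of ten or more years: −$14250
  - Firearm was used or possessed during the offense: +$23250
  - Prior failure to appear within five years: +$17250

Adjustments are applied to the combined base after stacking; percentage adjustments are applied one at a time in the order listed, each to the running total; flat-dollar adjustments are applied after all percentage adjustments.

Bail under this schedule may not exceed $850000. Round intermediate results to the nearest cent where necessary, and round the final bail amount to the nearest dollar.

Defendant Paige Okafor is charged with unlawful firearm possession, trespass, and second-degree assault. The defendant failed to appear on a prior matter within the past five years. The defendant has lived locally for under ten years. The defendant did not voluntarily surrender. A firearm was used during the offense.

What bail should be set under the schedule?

$332900

Base amounts from the schedule: unlawful firearm possession $22500; trespass $5800; second-degree assault $264100.
Stacking rule: sum of all bases. $22500 + $5800 + $264100 = $292400.
Firearm was used or possessed during the offense (+$23250 flat): $292400 + $23250 = $315650.
Prior failure to appear within five years (+$17250 flat): $315650 + $17250 = $332900.
$332900 is within the $850000 maximum.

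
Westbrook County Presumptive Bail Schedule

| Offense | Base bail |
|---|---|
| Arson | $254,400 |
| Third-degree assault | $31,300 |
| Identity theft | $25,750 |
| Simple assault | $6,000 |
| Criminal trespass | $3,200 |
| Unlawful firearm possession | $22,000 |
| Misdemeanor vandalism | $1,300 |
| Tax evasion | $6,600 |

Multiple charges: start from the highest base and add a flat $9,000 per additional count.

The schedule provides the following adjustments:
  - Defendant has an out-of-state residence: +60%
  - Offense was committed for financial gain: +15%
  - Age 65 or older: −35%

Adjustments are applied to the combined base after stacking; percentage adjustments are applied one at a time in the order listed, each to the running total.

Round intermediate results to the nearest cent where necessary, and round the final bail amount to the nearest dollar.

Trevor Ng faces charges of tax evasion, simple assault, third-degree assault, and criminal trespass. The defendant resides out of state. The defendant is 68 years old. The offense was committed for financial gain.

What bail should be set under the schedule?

Base amounts from the schedule: tax evasion $6,600; simple assault $6,000; third-degree assault $31,300; criminal trespass $3,200.
Stacking rule: highest base plus $9,000 per additional charge. Highest is third-degree assault at $31,300; 3 additional charges → +$27,000. Combined base = $58,300.
Defendant has an out-of-state residence (+60%): $58,300 × 1.6 = $93,280.
Offense was committed for financial gain (+15%): $93,280 × 1.15 = $107,272.
Age 65 or older (−35%): $107,272 × 0.65 = $69,726.80.
Rounded to the nearest dollar: $69,727.

$69,727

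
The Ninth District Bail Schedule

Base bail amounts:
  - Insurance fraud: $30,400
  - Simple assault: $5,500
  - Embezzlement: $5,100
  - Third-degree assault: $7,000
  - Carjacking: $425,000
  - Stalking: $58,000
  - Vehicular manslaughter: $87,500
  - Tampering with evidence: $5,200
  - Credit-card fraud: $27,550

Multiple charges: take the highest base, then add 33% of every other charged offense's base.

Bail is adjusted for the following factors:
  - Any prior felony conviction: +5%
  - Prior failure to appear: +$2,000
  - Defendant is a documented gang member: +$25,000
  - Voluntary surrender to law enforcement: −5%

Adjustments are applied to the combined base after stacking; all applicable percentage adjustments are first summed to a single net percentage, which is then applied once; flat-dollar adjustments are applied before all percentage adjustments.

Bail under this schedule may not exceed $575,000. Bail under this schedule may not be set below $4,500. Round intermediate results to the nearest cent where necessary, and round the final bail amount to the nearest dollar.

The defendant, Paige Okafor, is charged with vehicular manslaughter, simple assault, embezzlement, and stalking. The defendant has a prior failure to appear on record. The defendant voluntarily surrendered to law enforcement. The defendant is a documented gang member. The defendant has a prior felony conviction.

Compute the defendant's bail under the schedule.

$137,138

Base amounts from the schedule: vehicular manslaughter $87,500; simple assault $5,500; embezzlement $5,100; stalking $58,000.
Stacking rule: highest base plus 33% of each additional charge. Highest is vehicular manslaughter at $87,500. Additional: $5,500 × 33% = $1,815; $5,100 × 33% = $1,683; $58,000 × 33% = $19,140. Combined base = $87,500 + $22,638 = $110,138.
Prior failure to appear (+$2,000 flat): $110,138 + $2,000 = $112,138.
Defendant is a documented gang member (+$25,000 flat): $112,138 + $25,000 = $137,138.
Net percentage adjustment: +5% −5% = +0%. $137,138 × 1 = $137,138.
$137,138 is within the $575,000 maximum.
$137,138 is at or above the $4,500 minimum.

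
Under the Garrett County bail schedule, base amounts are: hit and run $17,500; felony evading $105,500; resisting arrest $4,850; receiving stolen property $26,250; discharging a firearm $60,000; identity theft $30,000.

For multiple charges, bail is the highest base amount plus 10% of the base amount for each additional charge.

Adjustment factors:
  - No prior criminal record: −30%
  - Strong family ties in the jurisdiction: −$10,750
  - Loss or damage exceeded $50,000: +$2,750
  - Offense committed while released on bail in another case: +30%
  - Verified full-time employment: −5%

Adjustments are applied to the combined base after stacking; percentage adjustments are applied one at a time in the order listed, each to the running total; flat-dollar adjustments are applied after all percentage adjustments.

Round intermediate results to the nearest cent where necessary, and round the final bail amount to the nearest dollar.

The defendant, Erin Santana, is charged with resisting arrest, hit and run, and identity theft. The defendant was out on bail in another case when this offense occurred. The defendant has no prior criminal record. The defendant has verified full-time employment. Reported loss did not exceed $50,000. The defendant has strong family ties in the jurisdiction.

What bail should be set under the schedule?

$17,117

Base amounts from the schedule: resisting arrest $4,850; hit and run $17,500; identity theft $30,000.
Stacking rule: highest base plus 10% of each additional charge. Highest is identity theft at $30,000. Additional: $4,850 × 10% = $485; $17,500 × 10% = $1,750. Combined base = $30,000 + $2,235 = $32,235.
No prior criminal record (−30%): $32,235 × 0.7 = $22,564.50.
Offense committed while released on bail in another case (+30%): $22,564.50 × 1.3 = $29,333.85.
Verified full-time employment (−5%): $29,333.85 × 0.95 = $27,867.16.
Strong family ties in the jurisdiction (−$10,750 flat): $27,867.16 − $10,750 = $17,117.16.
Rounded to the nearest dollar: $17,117.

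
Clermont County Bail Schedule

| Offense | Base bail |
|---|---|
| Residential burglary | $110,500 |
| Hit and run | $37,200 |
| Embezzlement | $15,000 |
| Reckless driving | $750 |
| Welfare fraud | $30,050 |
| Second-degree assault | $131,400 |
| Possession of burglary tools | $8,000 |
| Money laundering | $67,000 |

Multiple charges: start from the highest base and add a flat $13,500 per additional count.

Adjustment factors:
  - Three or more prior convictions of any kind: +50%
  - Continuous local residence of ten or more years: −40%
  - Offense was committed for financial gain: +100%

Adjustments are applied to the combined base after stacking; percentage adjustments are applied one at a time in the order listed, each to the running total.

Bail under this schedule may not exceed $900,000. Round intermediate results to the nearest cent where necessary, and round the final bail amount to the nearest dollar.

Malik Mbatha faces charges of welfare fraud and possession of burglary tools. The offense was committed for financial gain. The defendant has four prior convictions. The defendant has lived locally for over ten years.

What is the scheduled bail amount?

$78,390

Base amounts from the schedule: welfare fraud $30,050; possession of burglary tools $8,000.
Stacking rule: highest base plus $13,500 per additional charge. Highest is welfare fraud at $30,050; 1 additional charge → +$13,500. Combined base = $43,550.
Three or more prior convictions of any kind (+50%): $43,550 × 1.5 = $65,325.
Continuous local residence of ten or more years (−40%): $65,325 × 0.6 = $39,195.
Offense was committed for financial gain (+100%): $39,195 × 2 = $78,390.
$78,390 is within the $900,000 maximum.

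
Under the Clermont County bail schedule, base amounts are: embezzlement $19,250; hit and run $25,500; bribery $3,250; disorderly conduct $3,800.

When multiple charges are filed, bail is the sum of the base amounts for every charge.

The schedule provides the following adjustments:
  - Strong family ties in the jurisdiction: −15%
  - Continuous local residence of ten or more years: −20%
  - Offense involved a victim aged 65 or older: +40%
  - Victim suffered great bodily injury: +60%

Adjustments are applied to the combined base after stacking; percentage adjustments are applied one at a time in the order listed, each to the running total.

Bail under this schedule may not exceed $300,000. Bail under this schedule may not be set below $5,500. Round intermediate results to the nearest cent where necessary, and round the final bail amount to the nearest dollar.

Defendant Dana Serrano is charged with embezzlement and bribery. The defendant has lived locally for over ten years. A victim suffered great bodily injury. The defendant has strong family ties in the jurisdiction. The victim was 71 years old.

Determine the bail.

Base amounts from the schedule: embezzlement $19,250; bribery $3,250.
Stacking rule: sum of all bases. $19,250 + $3,250 = $22,500.
Strong family ties in the jurisdiction (−15%): $22,500 × 0.85 = $19,125.
Continuous local residence of ten or more years (−20%): $19,125 × 0.8 = $15,300.
Offense involved a victim aged 65 or older (+40%): $15,300 × 1.4 = $21,420.
Victim suffered great bodily injury (+60%): $21,420 × 1.6 = $34,272.
$34,272 is within the $300,000 maximum.
$34,272 is at or above the $5,500 minimum.

$34,272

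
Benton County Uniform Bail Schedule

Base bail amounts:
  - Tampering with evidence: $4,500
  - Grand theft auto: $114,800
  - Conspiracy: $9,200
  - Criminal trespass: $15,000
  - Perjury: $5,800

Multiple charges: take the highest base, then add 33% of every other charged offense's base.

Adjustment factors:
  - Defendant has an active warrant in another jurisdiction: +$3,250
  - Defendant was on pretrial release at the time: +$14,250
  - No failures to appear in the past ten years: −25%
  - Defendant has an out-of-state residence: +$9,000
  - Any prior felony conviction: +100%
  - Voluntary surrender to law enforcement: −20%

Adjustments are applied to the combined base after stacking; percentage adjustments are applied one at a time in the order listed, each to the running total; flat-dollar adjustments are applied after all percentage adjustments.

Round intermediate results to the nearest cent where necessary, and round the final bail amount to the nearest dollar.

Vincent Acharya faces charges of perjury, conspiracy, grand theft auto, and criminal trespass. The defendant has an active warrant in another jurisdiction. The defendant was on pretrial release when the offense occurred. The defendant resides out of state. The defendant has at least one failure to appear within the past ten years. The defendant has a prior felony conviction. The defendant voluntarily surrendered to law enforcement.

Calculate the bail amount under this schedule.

Base amounts from the schedule: perjury $5,800; conspiracy $9,200; grand theft auto $114,800; criminal trespass $15,000.
Stacking rule: highest base plus 33% of each additional charge. Highest is grand theft auto at $114,800. Additional: $5,800 × 33% = $1,914; $9,200 × 33% = $3,036; $15,000 × 33% = $4,950. Combined base = $114,800 + $9,900 = $124,700.
Any prior felony conviction (+100%): $124,700 × 2 = $249,400.
Voluntary surrender to law enforcement (−20%): $249,400 × 0.8 = $199,520.
Defendant has an active warrant in another jurisdiction (+$3,250 flat): $199,520 + $3,250 = $202,770.
Defendant was on pretrial release at the time (+$14,250 flat): $202,770 + $14,250 = $217,020.
Defendant has an out-of-state residence (+$9,000 flat): $217,020 + $9,000 = $226,020.

$226,020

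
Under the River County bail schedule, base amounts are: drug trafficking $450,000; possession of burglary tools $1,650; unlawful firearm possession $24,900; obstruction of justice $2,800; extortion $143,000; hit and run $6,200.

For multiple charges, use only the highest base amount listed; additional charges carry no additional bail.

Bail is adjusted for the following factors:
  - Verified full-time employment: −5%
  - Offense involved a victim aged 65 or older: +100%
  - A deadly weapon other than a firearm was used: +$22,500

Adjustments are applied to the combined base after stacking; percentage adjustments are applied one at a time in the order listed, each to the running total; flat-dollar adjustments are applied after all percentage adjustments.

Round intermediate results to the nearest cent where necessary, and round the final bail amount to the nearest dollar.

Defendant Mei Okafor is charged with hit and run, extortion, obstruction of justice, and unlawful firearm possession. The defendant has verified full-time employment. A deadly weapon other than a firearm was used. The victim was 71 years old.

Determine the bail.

Base amounts from the schedule: hit and run $6,200; extortion $143,000; obstruction of justice $2,800; unlawful firearm possession $24,900.
Stacking rule: use the highest base only. Highest is extortion at $143,000. Combined base = $143,000.
Verified full-time employment (−5%): $143,000 × 0.95 = $135,850.
Offense involved a victim aged 65 or older (+100%): $135,850 × 2 = $271,700.
A deadly weapon other than a firearm was used (+$22,500 flat): $271,700 + $22,500 = $294,200.

$294,200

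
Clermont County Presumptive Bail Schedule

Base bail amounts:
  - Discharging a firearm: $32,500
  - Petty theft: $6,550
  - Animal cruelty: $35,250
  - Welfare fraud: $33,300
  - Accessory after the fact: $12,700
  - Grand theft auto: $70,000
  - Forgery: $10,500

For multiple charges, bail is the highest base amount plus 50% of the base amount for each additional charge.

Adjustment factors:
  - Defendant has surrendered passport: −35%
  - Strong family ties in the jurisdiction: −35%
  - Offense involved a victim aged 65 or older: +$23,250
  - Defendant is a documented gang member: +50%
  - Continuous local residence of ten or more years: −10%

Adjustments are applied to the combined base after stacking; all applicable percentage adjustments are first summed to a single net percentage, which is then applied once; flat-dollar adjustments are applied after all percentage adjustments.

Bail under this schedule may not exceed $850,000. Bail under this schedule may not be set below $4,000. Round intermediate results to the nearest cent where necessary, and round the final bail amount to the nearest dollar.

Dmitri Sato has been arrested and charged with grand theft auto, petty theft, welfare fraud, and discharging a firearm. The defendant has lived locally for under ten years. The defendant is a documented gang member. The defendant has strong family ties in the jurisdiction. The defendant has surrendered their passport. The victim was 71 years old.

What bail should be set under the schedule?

$108,190

Base amounts from the schedule: grand theft auto $70,000; petty theft $6,550; welfare fraud $33,300; discharging a firearm $32,500.
Stacking rule: highest base plus 50% of each additional charge. Highest is grand theft auto at $70,000. Additional: $6,550 × 50% = $3,275; $33,300 × 50% = $16,650; $32,500 × 50% = $16,250. Combined base = $70,000 + $36,175 = $106,175.
Net percentage adjustment: −35% −35% +50% = −20%. $106,175 × 0.8 = $84,940.
Offense involved a victim aged 65 or older (+$23,250 flat): $84,940 + $23,250 = $108,190.
$108,190 is within the $850,000 maximum.
$108,190 is at or above the $4,000 minimum.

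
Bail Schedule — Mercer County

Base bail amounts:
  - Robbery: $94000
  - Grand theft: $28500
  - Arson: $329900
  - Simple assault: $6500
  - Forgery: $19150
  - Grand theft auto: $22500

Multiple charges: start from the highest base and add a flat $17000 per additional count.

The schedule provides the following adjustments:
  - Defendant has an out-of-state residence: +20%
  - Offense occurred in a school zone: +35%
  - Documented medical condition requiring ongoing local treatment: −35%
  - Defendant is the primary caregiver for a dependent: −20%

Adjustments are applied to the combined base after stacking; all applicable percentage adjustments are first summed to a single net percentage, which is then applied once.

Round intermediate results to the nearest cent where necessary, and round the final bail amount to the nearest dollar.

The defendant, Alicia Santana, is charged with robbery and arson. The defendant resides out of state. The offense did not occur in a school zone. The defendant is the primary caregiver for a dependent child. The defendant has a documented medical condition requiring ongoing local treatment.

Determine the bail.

$225485

Base amounts from the schedule: robbery $94000; arson $329900.
Stacking rule: highest base plus $17000 per additional charge. Highest is arson at $329900; 1 additional charge → +$17000. Combined base = $346900.
Net percentage adjustment: +20% −35% −20% = −35%. $346900 × 0.65 = $225485.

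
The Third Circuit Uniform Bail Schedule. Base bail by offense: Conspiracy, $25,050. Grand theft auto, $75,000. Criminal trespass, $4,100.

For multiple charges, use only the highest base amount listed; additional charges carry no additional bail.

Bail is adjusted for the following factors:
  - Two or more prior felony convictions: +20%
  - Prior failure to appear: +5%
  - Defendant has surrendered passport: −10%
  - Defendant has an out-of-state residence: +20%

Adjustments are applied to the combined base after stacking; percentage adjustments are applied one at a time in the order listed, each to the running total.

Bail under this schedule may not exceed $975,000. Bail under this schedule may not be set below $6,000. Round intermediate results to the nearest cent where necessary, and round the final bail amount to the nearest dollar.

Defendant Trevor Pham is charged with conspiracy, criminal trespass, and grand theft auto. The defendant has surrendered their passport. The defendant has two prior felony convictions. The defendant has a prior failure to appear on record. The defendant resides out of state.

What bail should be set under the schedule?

Base amounts from the schedule: conspiracy $25,050; criminal trespass $4,100; grand theft auto $75,000.
Stacking rule: use the highest base only. Highest is grand theft auto at $75,000. Combined base = $75,000.
Two or more prior felony convictions (+20%): $75,000 × 1.2 = $90,000.
Prior failure to appear (+5%): $90,000 × 1.05 = $94,500.
Defendant has surrendered passport (−10%): $94,500 × 0.9 = $85,050.
Defendant has an out-of-state residence (+20%): $85,050 × 1.2 = $102,060.
$102,060 is within the $975,000 maximum.
$102,060 is at or above the $6,000 minimum.

$102,060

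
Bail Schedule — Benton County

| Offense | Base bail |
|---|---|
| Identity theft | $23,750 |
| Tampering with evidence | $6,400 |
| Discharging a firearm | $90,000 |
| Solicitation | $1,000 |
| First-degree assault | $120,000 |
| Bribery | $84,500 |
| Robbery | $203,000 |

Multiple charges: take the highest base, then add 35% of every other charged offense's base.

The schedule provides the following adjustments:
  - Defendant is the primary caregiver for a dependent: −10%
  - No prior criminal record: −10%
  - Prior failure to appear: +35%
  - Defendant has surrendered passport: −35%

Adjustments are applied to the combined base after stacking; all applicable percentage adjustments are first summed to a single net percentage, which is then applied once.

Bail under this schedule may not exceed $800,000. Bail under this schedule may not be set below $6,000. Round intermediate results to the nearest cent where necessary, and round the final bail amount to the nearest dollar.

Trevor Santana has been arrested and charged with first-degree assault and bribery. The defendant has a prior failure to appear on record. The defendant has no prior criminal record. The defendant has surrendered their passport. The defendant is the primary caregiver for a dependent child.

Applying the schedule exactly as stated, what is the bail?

$119,660

Base amounts from the schedule: first-degree assault $120,000; bribery $84,500.
Stacking rule: highest base plus 35% of each additional charge. Highest is first-degree assault at $120,000. Additional: $84,500 × 35% = $29,575. Combined base = $120,000 + $29,575 = $149,575.
Net percentage adjustment: −10% −10% +35% −35% = −20%. $149,575 × 0.8 = $119,660.
$119,660 is within the $800,000 maximum.
$119,660 is at or above the $6,000 minimum.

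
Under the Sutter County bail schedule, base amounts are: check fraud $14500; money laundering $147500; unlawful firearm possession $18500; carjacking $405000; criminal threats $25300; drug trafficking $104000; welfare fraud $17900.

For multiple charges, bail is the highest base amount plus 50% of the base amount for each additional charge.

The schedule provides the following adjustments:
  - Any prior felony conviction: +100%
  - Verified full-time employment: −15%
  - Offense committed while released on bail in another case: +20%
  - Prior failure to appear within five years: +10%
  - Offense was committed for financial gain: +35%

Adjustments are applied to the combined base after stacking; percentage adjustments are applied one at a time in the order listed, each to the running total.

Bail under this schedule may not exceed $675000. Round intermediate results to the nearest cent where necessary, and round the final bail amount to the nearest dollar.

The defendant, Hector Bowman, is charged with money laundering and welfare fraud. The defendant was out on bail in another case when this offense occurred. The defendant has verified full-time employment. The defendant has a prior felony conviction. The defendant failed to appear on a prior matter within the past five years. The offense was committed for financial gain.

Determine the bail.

Base amounts from the schedule: money laundering $147500; welfare fraud $17900.
Stacking rule: highest base plus 50% of each additional charge. Highest is money laundering at $147500. Additional: $17900 × 50% = $8950. Combined base = $147500 + $8950 = $156450.
Any prior felony conviction (+100%): $156450 × 2 = $312900.
Verified full-time employment (−15%): $312900 × 0.85 = $265965.
Offense committed while released on bail in another case (+20%): $265965 × 1.2 = $319158.
Prior failure to appear within five years (+10%): $319158 × 1.1 = $351073.80.
Offense was committed for financial gain (+35%): $351073.80 × 1.35 = $473949.63.
$473949.63 is within the $675000 maximum.
Rounded to the nearest dollar: $473950.

$473950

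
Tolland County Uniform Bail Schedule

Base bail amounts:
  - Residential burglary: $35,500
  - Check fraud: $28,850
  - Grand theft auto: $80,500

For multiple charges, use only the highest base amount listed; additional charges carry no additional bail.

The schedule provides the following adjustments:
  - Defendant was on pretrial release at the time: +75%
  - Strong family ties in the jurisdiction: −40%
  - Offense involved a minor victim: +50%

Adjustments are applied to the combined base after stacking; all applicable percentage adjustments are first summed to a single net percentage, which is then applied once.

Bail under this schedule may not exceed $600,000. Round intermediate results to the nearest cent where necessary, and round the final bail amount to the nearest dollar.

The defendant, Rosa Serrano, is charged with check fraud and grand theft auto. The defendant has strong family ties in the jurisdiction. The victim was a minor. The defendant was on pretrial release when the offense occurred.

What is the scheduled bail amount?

Base amounts from the schedule: check fraud $28,850; grand theft auto $80,500.
Stacking rule: use the highest base only. Highest is grand theft auto at $80,500. Combined base = $80,500.
Net percentage adjustment: +75% −40% +50% = +85%. $80,500 × 1.85 = $148,925.
$148,925 is within the $600,000 maximum.

$148,925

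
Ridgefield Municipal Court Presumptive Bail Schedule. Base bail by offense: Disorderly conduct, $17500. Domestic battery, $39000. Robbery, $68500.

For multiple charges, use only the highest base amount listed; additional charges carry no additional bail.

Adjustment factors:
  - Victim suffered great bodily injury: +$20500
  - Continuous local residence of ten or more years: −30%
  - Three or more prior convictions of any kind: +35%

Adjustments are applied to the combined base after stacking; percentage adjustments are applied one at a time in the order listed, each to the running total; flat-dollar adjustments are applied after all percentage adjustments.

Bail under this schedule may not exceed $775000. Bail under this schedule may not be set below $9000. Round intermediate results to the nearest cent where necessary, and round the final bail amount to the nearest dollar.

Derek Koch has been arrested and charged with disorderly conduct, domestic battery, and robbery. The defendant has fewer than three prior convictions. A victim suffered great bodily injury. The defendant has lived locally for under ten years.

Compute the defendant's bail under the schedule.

$89000

Base amounts from the schedule: disorderly conduct $17500; domestic battery $39000; robbery $68500.
Stacking rule: use the highest base only. Highest is robbery at $68500. Combined base = $68500.
Victim suffered great bodily injury (+$20500 flat): $68500 + $20500 = $89000.
$89000 is within the $775000 maximum.
$89000 is at or above the $9000 minimum.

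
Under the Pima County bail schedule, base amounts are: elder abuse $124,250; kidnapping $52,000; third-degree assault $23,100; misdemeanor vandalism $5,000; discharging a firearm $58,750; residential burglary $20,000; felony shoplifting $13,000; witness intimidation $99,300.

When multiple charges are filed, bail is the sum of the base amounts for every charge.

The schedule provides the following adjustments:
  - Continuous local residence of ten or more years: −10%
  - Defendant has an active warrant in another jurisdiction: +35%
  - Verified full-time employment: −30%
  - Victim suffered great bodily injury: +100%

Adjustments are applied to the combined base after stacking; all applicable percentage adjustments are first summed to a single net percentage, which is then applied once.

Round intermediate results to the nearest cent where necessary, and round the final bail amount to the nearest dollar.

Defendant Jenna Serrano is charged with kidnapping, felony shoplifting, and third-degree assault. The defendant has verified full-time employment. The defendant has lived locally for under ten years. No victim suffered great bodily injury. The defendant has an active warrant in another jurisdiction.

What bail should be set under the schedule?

$92,505

Base amounts from the schedule: kidnapping $52,000; felony shoplifting $13,000; third-degree assault $23,100.
Stacking rule: sum of all bases. $52,000 + $13,000 + $23,100 = $88,100.
Net percentage adjustment: +35% −30% = +5%. $88,100 × 1.05 = $92,505.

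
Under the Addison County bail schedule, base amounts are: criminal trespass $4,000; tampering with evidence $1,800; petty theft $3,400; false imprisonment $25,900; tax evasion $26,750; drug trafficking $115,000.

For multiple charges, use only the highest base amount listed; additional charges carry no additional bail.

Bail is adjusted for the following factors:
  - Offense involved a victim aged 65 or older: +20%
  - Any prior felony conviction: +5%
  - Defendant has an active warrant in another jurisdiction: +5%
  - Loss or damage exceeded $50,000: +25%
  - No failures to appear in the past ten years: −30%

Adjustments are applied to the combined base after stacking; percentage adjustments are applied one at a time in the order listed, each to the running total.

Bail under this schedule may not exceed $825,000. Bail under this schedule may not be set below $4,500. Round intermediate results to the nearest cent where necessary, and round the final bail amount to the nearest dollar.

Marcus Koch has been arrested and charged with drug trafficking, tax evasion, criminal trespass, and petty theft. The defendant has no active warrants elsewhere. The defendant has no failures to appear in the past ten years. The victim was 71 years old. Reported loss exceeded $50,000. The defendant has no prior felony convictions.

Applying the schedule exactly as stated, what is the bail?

Base amounts from the schedule: drug trafficking $115,000; tax evasion $26,750; criminal trespass $4,000; petty theft $3,400.
Stacking rule: use the highest base only. Highest is drug trafficking at $115,000. Combined base = $115,000.
Offense involved a victim aged 65 or older (+20%): $115,000 × 1.2 = $138,000.
Loss or damage exceeded $50,000 (+25%): $138,000 × 1.25 = $172,500.
No failures to appear in the past ten years (−30%): $172,500 × 0.7 = $120,750.
$120,750 is within the $825,000 maximum.
$120,750 is at or above the $4,500 minimum.

$120,750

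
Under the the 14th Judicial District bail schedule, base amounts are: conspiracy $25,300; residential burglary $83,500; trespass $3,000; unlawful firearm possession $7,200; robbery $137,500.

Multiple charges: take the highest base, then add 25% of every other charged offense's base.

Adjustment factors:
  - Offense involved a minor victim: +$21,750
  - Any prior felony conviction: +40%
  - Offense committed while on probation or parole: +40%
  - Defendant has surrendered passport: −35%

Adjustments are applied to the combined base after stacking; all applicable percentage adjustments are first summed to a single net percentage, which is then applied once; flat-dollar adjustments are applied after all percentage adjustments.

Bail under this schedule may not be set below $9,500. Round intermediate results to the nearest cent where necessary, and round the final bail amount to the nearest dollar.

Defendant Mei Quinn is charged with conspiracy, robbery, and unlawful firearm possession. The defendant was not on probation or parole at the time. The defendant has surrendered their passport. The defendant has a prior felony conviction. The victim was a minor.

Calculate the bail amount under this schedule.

Base amounts from the schedule: conspiracy $25,300; robbery $137,500; unlawful firearm possession $7,200.
Stacking rule: highest base plus 25% of each additional charge. Highest is robbery at $137,500. Additional: $25,300 × 25% = $6,325; $7,200 × 25% = $1,800. Combined base = $137,500 + $8,125 = $145,625.
Net percentage adjustment: +40% −35% = +5%. $145,625 × 1.05 = $152,906.25.
Offense involved a minor victim (+$21,750 flat): $152,906.25 + $21,750 = $174,656.25.
$174,656.25 is at or above the $9,500 minimum.
Rounded to the nearest dollar: $174,656.

$174,656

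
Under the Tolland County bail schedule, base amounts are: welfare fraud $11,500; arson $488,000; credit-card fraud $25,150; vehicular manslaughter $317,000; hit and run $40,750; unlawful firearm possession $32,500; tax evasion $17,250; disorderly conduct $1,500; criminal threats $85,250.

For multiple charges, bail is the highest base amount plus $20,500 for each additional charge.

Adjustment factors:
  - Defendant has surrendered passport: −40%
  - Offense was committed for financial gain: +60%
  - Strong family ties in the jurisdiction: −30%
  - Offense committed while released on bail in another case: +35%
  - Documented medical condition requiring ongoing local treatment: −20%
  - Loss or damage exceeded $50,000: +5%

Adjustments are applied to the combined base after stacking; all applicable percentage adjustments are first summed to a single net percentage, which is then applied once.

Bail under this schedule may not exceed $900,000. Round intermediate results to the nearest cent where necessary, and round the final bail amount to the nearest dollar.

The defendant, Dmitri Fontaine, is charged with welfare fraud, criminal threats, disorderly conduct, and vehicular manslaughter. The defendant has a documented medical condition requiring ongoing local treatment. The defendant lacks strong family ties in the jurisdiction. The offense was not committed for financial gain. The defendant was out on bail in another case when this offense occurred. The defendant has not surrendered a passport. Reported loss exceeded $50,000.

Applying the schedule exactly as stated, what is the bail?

$454,200

Base amounts from the schedule: welfare fraud $11,500; criminal threats $85,250; disorderly conduct $1,500; vehicular manslaughter $317,000.
Stacking rule: highest base plus $20,500 per additional charge. Highest is vehicular manslaughter at $317,000; 3 additional charges → +$61,500. Combined base = $378,500.
Net percentage adjustment: +35% −20% +5% = +20%. $378,500 × 1.2 = $454,200.
$454,200 is within the $900,000 maximum.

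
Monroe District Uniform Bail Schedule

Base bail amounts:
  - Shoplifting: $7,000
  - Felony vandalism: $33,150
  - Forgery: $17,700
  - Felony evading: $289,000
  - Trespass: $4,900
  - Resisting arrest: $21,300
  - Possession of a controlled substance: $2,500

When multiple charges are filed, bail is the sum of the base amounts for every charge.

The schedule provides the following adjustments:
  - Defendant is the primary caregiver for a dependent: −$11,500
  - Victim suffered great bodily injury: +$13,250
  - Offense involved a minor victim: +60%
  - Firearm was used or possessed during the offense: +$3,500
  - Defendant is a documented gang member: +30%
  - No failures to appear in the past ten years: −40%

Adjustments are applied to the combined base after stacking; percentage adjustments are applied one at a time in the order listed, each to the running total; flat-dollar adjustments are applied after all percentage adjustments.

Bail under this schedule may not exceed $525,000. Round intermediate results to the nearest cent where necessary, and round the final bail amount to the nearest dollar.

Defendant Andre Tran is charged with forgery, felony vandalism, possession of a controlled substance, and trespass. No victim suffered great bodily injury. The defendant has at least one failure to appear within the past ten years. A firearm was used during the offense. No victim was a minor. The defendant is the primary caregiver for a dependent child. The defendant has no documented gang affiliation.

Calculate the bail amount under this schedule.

$50,250

Base amounts from the schedule: forgery $17,700; felony vandalism $33,150; possession of a controlled substance $2,500; trespass $4,900.
Stacking rule: sum of all bases. $17,700 + $33,150 + $2,500 + $4,900 = $58,250.
Defendant is the primary caregiver for a dependent (−$11,500 flat): $58,250 − $11,500 = $46,750.
Firearm was used or possessed during the offense (+$3,500 flat): $46,750 + $3,500 = $50,250.
$50,250 is within the $525,000 maximum.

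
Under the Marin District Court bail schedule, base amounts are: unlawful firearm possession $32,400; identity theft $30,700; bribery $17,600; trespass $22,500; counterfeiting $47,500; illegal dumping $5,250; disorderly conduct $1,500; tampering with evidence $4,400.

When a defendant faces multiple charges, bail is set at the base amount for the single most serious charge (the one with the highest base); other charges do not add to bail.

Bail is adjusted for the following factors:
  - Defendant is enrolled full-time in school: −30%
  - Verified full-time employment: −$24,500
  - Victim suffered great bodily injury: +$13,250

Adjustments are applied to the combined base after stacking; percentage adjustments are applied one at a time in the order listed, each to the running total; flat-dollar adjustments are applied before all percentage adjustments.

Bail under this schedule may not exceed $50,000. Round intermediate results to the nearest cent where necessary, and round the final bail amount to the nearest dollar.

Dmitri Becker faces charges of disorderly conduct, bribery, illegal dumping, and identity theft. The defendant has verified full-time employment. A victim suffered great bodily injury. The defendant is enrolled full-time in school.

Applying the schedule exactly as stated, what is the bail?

Base amounts from the schedule: disorderly conduct $1,500; bribery $17,600; illegal dumping $5,250; identity theft $30,700.
Stacking rule: use the highest base only. Highest is identity theft at $30,700. Combined base = $30,700.
Verified full-time employment (−$24,500 flat): $30,700 − $24,500 = $6,200.
Victim suffered great bodily injury (+$13,250 flat): $6,200 + $13,250 = $19,450.
Defendant is enrolled full-time in school (−30%): $19,450 × 0.7 = $13,615.
$13,615 is within the $50,000 maximum.

$13,615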